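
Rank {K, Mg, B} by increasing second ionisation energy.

After 1 electron has been removed, what remains? K⁺ is the bare [Ar] core; Mg⁺ still has 1 valence electron; B⁺ still has 2 valence electrons.
Core electrons are held far more tightly than valence electrons, so K tops the IE_2 order.
Valence configurations: Mg⁺ [Ne]3s¹, B⁺ [He]2s².
The numbers (kJ/mol): K 3052, Mg 1451, B 2427.
Putting it together, IE_2: Mg < B < K.

Mg < B < K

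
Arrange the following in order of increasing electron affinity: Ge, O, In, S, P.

In, P, Ge, O, S

EA tends to increase across a period and decrease down a group, though the pattern is less regular than for IE or radius.
Here both period and group differ, so the two effects have to be weighed against each other.
P > In: both effects reinforce here, so P is clearly the higher of the two.
Ge > P: this pair runs against the simple trend — see the exception note.
O > Ge: relative to Ge, both the across-period and down-group shifts push O's electron affinity up.
S > O: this pair runs against the simple trend — see the exception note.
Note the exception: Ge has a higher electron affinity than P, contrary to the simple trend — adding an electron to P's half-filled np³ subshell costs electron-pairing energy.
Note the exception: S has a higher electron affinity than O, contrary to the simple trend — the compact 2p subshell of O repels the added electron more than S's larger 3p does.
Tabulated electron affinity (kJ/mol): O 141, P 72, S 200, Ge 119, In 29.
So from lowest to highest: In < P < Ge < O < S.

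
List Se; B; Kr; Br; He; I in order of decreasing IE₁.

He is in period 1, group 18; B is in period 2, group 13; Se is in period 4, group 16; Br is in period 4, group 17; Kr is in period 4, group 18; I is in period 5, group 17.
Across a period the outer electron is held more tightly (higher IE₁); down a group it sits in a higher shell, more shielded, and comes off more easily.
Neither a single period nor a single group — weigh both effects.
Se > B: the two effects oppose for this pair; the across-period effect wins (941 vs 801 kJ/mol).
I > Se: the two effects oppose for this pair; the across-period effect wins (1008 vs 941 kJ/mol).
Br > I: Br sits above I in group 17, so the down-group effect alone puts Br higher.
Kr > Br: Kr lies to the right of Br in period 4, so the across-period effect alone puts Kr higher.
He > Kr: they share group 18; the group trend gives He the larger value.
For reference (kJ/mol): He 2372, B 801, Se 941, Br 1140, Kr 1351, I 1008.
So from highest to lowest: He > Kr > Br > I > Se > B.

He, Kr, Br, I, Se, B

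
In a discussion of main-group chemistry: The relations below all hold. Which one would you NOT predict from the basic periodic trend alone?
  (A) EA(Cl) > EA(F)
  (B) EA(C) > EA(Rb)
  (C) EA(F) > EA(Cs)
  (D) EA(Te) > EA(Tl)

(A)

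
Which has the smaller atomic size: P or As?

P

P is in period 3, group 15; As is in period 4, group 15.
Across a period the added protons contract the valence shell; down a group each new principal shell makes the atom larger.
All are in group 15, so atomic radius increases down the group.
So P has the smaller atomic size (P < As).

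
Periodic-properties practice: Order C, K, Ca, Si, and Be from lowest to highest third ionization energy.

The third ionization energy removes an electron from the +2 ion. For each element: C²⁺ still has 2 valence electrons; K²⁺ is already 1 electron into the core; Ca²⁺ is the bare [Ar] core; Si²⁺ still has 2 valence electrons; Be²⁺ is the bare [He] core.
Usually core removal costs more than valence removal, but here the competition is close: a tightly held n=2 valence electron can cost more to remove than an n=3 core electron, so the actual values have to decide it.
Valence configurations: C²⁺ [He]2s², Si²⁺ [Ne]3s².
The numbers (kJ/mol): C 4620, K 4420, Ca 4912, Si 3232, Be 14849.
Hence IE_3: Si < K < C < Ca < Be.

Si < K < C < Ca < Be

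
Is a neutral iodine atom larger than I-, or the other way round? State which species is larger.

Forming I- adds 1 electron to I. More electron–electron repulsion in the same shell, with unchanged nuclear charge, lets the cloud expand.
An anion is larger than its parent atom: I- > I.

I-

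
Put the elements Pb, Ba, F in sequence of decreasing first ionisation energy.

F > Pb > Ba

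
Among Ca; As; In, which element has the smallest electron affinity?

Ca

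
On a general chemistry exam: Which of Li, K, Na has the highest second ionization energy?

Li

After 1 electron has been removed, what remains? Li⁺ is the bare [He] core; K⁺ is the bare [Ar] core; Na⁺ is the bare [Ne] core.
All of these are removing an electron from a noble-gas core or deeper; the smaller core (lower principal quantum number) is held far more tightly, and within a period the higher nuclear charge binds the same core more tightly.
The numbers (kJ/mol): Li 7298, K 3052, Na 4562.
Hence IE_2: K < Na < Li.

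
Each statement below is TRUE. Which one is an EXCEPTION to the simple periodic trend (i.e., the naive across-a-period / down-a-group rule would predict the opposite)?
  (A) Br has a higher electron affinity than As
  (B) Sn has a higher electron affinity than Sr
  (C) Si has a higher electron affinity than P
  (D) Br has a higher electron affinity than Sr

The general trend: electron affinity increases across a period and decreases down a group.
(A) Br (period 4, group 17) vs As (period 4, group 15): the stated order agrees with the simple trend.
(B) Sn (period 5, group 14) vs Sr (period 5, group 2): the stated order agrees with the simple trend.
(C) Si (period 3, group 14) vs P (period 3, group 15): the stated order contradicts the simple trend.
(D) Br (period 4, group 17) vs Sr (period 5, group 2): the stated order agrees with the simple trend.
The exception is (C): adding an electron to P's half-filled 3p³ is unfavourable, so Si (3p²) has the more exothermic EA.

(C)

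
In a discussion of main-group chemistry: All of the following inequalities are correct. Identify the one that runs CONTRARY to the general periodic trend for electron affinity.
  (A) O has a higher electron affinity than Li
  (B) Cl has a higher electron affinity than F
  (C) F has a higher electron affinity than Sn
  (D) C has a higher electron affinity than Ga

The general trend: electron affinity increases across a period and decreases down a group.
(A) O (period 2, group 16) vs Li (period 2, group 1): the stated order agrees with the simple trend.
(B) Cl (period 3, group 17) vs F (period 2, group 17): the stated order contradicts the simple trend.
(C) F (period 2, group 17) vs Sn (period 5, group 14): the stated order agrees with the simple trend.
(D) C (period 2, group 14) vs Ga (period 4, group 13): the stated order agrees with the simple trend.
The exception is (B): F's small 2p subshell makes the incoming electron feel strong e⁻–e⁻ repulsion, so Cl actually releases more energy on gaining an electron.

(B)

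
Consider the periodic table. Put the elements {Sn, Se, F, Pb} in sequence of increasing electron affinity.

Pb < Sn < Se < F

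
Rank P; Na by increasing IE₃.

IE_3 is the cost of taking one more electron from the +2 cation: P²⁺ still has 3 valence electrons; Na²⁺ is already 1 electron into the core.
Breaking into a closed-shell core is much more expensive than removing a leftover valence electron — Na has the largest IE_3 here.
Tabulated IE_3 (kJ/mol): P 2914, Na 6910.
So the third ionization energies run P < Na.

P, Na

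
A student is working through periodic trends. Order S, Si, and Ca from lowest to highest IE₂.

Ca < Si < S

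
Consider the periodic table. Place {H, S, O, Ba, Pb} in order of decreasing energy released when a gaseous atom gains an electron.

S > O > H > Pb > Ba

H is in period 1, group 1; O is in period 2, group 16; S is in period 3, group 16; Ba is in period 6, group 2; Pb is in period 6, group 14.
EA tends to increase across a period and decrease down a group, though the pattern is less regular than for IE or radius.
Here both period and group differ, so the two effects have to be weighed against each other.
Pb > Ba: Pb lies to the right of Ba in period 6, so the across-period effect alone puts Pb higher.
H > Pb: the two effects oppose for this pair; the down-group effect wins (73 vs 35 kJ/mol).
O > H: the two effects oppose for this pair; the across-period effect wins (141 vs 73 kJ/mol).
S > O: this pair runs against the simple trend — see the exception note.
Note the exception: S has a higher electron affinity than O, contrary to the simple trend — the compact 2p subshell of O repels the added electron more than S's larger 3p does.
Approximate values (kJ/mol): H 73, O 141, S 200, Ba 14, Pb 35.
So from highest to lowest: S > O > H > Pb > Ba.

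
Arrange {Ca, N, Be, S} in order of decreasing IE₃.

The third ionization energy removes an electron from the +2 ion. For each element: Ca²⁺ is the bare [Ar] core; N²⁺ still has 3 valence electrons; Be²⁺ is the bare [He] core; S²⁺ still has 4 valence electrons.
Pulling an electron out of a noble-gas core costs far more than removing a remaining valence electron, so Ca and Be sit at the high end of IE_3.
Valence configurations: N²⁺ [He]2s²2p¹, S²⁺ [Ne]3s²3p².
Approximate IE_3 values (kJ/mol): Ca 4912, N 4578, Be 14849, S 3357.
Putting it together, IE_3: S < N < Ca < Be.

Be > Ca > N > S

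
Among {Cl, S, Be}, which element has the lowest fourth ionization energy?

IE_4 is the cost of taking one more electron from the +3 cation: Cl³⁺ still has 4 valence electrons; S³⁺ still has 3 valence electrons; Be³⁺ is already 1 electron into the core.
Core electrons are held far more tightly than valence electrons, so Be tops the IE_4 order.
Valence configurations: Cl³⁺ [Ne]3s²3p², S³⁺ [Ne]3s²3p¹.
The numbers (kJ/mol): Cl 5159, S 4556, Be 21007.
Putting it together, IE_4: S < Cl < Be.

S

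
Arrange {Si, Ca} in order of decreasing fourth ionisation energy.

After 3 electrons have been removed, what remains? Si³⁺ still has 1 valence electron; Ca³⁺ is already 1 electron into the core.
Pulling an electron out of a noble-gas core costs far more than removing a remaining valence electron, so Ca sits at the high end of IE_4.
Tabulated IE_4 (kJ/mol): Si 4356, Ca 6491.
Overall IE_4 order: Si < Ca.

Ca, Si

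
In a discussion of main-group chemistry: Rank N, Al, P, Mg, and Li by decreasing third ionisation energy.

Li > Mg > N > P > Al

The third ionization energy removes an electron from the +2 ion. For each element: N²⁺ still has 3 valence electrons; Al²⁺ still has 1 valence electron; P²⁺ still has 3 valence electrons; Mg²⁺ is the bare [Ne] core; Li²⁺ is already 1 electron into the core.
Pulling an electron out of a noble-gas core costs far more than removing a remaining valence electron, so Mg and Li sit at the high end of IE_3.
Valence configurations: N²⁺ [He]2s²2p¹, Al²⁺ [Ne]3s¹, P²⁺ [Ne]3s²3p¹.
The numbers (kJ/mol): N 4578, Al 2745, P 2914, Mg 7733, Li 11815.
Putting it together, IE_3: Al < P < N < Mg < Li.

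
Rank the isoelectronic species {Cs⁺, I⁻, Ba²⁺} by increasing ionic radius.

Ba²⁺, Cs⁺, I⁻

All of these have 54 electrons, so size is governed by nuclear charge alone: the more protons, the stronger the pull on the same electron cloud, and the smaller the ion.
Nuclear charges: Ba²⁺ (Z=56), Cs⁺ (Z=55), I⁻ (Z=53).
Smallest to largest: Ba²⁺ < Cs⁺ < I⁻.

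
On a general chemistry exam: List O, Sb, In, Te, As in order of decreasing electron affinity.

Te > O > Sb > As > In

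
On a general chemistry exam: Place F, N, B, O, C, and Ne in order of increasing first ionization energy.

B < C < O < N < F < Ne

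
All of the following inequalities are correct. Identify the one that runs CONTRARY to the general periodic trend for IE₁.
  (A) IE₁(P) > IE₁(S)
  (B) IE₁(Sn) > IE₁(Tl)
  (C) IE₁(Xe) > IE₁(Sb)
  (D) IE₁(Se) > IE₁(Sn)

(A)

The general trend: IE₁ increases across a period and decreases down a group.
(A) P (period 3, group 15) vs S (period 3, group 16): the stated order contradicts the simple trend.
(B) Sn (period 5, group 14) vs Tl (period 6, group 13): the stated order agrees with the simple trend.
(C) Xe (period 5, group 18) vs Sb (period 5, group 15): the stated order agrees with the simple trend.
(D) Se (period 4, group 16) vs Sn (period 5, group 14): the stated order agrees with the simple trend.
The exception is (A): S (3p⁴) ionizes more easily than half-filled P (3p³) because the paired 3p electron in S is pushed out by e⁻–e⁻ repulsion.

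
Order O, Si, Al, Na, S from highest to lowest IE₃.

IE_3 is the cost of taking one more electron from the +2 cation: O²⁺ still has 4 valence electrons; Si²⁺ still has 2 valence electrons; Al²⁺ still has 1 valence electron; Na²⁺ is already 1 electron into the core; S²⁺ still has 4 valence electrons.
Core electrons are held far more tightly than valence electrons, so Na tops the IE_3 order.
Valence configurations: O²⁺ [He]2s²2p², Si²⁺ [Ne]3s², Al²⁺ [Ne]3s¹, S²⁺ [Ne]3s²3p².
Approximate IE_3 values (kJ/mol): O 5300, Si 3232, Al 2745, Na 6910, S 3357.
Hence IE_3: Al < Si < S < O < Na.

Na > O > S > Si > Al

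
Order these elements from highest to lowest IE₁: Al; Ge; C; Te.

C is in period 2, group 14; Al is in period 3, group 13; Ge is in period 4, group 14; Te is in period 5, group 16.
First ionization energy rises across a period (greater Z_eff holds electrons more tightly) and falls down a group (valence electrons are farther from the nucleus).
These span different periods and groups, so the two trends combine.
Ge > Al: the two effects oppose for this pair; the across-period effect wins (762 vs 578 kJ/mol).
Te > Ge: the two effects oppose for this pair; the across-period effect wins (869 vs 762 kJ/mol).
C > Te: the two effects oppose for this pair; the down-group effect wins (1086 vs 869 kJ/mol).
Tabulated first ionization energy (kJ/mol): C 1086, Al 578, Ge 762, Te 869.
So from highest to lowest: C > Te > Ge > Al.

C > Te > Ge > Al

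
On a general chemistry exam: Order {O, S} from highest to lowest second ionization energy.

O, S

IE_2 is the cost of taking one more electron from the +1 cation: O⁺ still has 5 valence electrons; S⁺ still has 5 valence electrons.
All are still removing valence electrons, so compare the +1 ions as you would atoms: IE_2 generally rises across a period (higher Z_eff) and falls down a group (larger shell), subject to the usual subshell exceptions.
Valence configurations: O⁺ [He]2s²2p³, S⁺ [Ne]3s²3p³.
The numbers (kJ/mol): O 3388, S 2252.
Putting it together, IE_2: S < O.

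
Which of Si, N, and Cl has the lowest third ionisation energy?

Si

Consider each +2 ion: Si²⁺ still has 2 valence electrons; N²⁺ still has 3 valence electrons; Cl²⁺ still has 5 valence electrons.
All are still removing valence electrons, so compare the +2 ions as you would atoms: IE_3 generally rises across a period (higher Z_eff) and falls down a group (larger shell), subject to the usual subshell exceptions.
Valence configurations: Si²⁺ [Ne]3s², N²⁺ [He]2s²2p¹, Cl²⁺ [Ne]3s²3p³.
Tabulated IE_3 (kJ/mol): Si 3232, N 4578, Cl 3822.
So the third ionization energies run Si < Cl < N.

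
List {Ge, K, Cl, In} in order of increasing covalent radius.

Cl is in period 3, group 17; K is in period 4, group 1; Ge is in period 4, group 14; In is in period 5, group 13.
Across a period the added protons contract the valence shell; down a group each new principal shell makes the atom larger.
These span different periods and groups, so the two trends combine.
Ge > Cl: relative to Cl, both the across-period and down-group shifts push Ge's atomic radius up.
In > Ge: both effects reinforce here, so In is clearly the larger of the two.
K > In: the two effects oppose for this pair; the across-period effect wins (196 vs 142 pm).
Approximate values (pm): Cl 99, K 196, Ge 121, In 142.
So from smallest to largest: Cl < Ge < In < K.

Cl < Ge < In < K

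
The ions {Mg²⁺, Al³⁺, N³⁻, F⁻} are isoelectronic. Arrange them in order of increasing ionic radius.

Al³⁺ < Mg²⁺ < F⁻ < N³⁻

All of these have 10 electrons, so size is governed by nuclear charge alone: the more protons, the stronger the pull on the same electron cloud, and the smaller the ion.
Nuclear charges: Al³⁺ (Z=13), Mg²⁺ (Z=12), F⁻ (Z=9), N³⁻ (Z=7).
Smallest to largest: Al³⁺ < Mg²⁺ < F⁻ < N³⁻.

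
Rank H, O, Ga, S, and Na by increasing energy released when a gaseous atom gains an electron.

Ga < Na < H < O < S

H is in period 1, group 1; O is in period 2, group 16; Na is in period 3, group 1; S is in period 3, group 16; Ga is in period 4, group 13.
Adding an electron releases more energy for atoms nearer the top right (short of the noble gases).
Here both period and group differ, so the two effects have to be weighed against each other.
Na > Ga: the two effects oppose for this pair; the down-group effect wins (53 vs 29 kJ/mol).
H > Na: they share group 1; the group trend gives H the larger value.
O > H: the two effects oppose for this pair; the across-period effect wins (141 vs 73 kJ/mol).
S > O: this pair runs against the simple trend — see the exception note.
Note the exception: S has a higher electron affinity than O, contrary to the simple trend — the compact 2p subshell of O repels the added electron more than S's larger 3p does.
For reference (kJ/mol): H 73, O 141, Na 53, S 200, Ga 29.
So from lowest to highest: Ga < Na < H < O < S.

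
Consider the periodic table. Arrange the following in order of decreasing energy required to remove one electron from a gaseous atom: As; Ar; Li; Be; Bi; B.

Ar, As, Be, B, Bi, Li

IE₁ increases left→right with effective nuclear charge and decreases top→bottom as the valence shell moves farther out.
Here both period and group differ, so the two effects have to be weighed against each other.
Bi > Li: period and group pull opposite ways; the across-period shift dominates (703 vs 520 kJ/mol).
B > Bi: period and group pull opposite ways; the down-group shift dominates (801 vs 703 kJ/mol).
Be > B: this pair runs against the simple trend — see the exception note.
As > Be: period and group pull opposite ways; the across-period shift dominates (947 vs 900 kJ/mol).
Ar > As: both effects reinforce here, so Ar is clearly the higher of the two.
Note the exception: Be has a higher first ionization energy than B, contrary to the simple trend — removing B's lone 2p electron is easier than breaking Be's filled 2s².
Tabulated first ionization energy (kJ/mol): Li 520, Be 900, B 801, Ar 1521, As 947, Bi 703.
So from highest to lowest: Ar > As > Be > B > Bi > Li.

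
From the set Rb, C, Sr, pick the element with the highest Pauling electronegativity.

C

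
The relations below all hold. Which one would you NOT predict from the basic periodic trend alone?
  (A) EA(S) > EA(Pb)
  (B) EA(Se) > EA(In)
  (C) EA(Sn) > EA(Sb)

The general trend: electron affinity increases across a period and decreases down a group.
(A) S (period 3, group 16) vs Pb (period 6, group 14): the stated order agrees with the simple trend.
(B) Se (period 4, group 16) vs In (period 5, group 13): the stated order agrees with the simple trend.
(C) Sn (period 5, group 14) vs Sb (period 5, group 15): the stated order contradicts the simple trend.
The exception is (C): adding an electron to Sb's half-filled 5p³ is unfavourable, so Sn has the more exothermic EA.

(C)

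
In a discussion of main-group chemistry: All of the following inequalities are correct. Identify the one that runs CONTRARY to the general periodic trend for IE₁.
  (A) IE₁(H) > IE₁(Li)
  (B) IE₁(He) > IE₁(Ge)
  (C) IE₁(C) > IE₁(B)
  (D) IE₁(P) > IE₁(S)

(D)

The general trend: IE₁ increases across a period and decreases down a group.
(A) H (period 1, group 1) vs Li (period 2, group 1): the stated order agrees with the simple trend.
(B) He (period 1, group 18) vs Ge (period 4, group 14): the stated order agrees with the simple trend.
(C) C (period 2, group 14) vs B (period 2, group 13): the stated order agrees with the simple trend.
(D) P (period 3, group 15) vs S (period 3, group 16): the stated order contradicts the simple trend.
The exception is (D): S (3p⁴) ionizes more easily than half-filled P (3p³) because the paired 3p electron in S is pushed out by e⁻–e⁻ repulsion.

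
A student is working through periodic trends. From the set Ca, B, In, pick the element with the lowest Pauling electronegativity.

B is in period 2, group 13; Ca is in period 4, group 2; In is in period 5, group 13.
Atoms toward the upper right of the periodic table pull bonding electrons most strongly.
Neither a single period nor a single group — weigh both effects.
In > Ca: the two effects oppose for this pair; the across-period effect wins (1.78 vs 1.00).
B > In: they share group 13; the group trend gives B the larger value.
Approximate values (Pauling): B 2.04, Ca 1.00, In 1.78.
The lowest Pauling electronegativity among these belongs to Ca.

Ca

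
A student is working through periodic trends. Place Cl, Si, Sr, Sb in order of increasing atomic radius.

Cl < Si < Sb < Sr

Radius decreases left→right (rising Z_eff, same n) and increases top→bottom (higher n).
Neither a single period nor a single group — weigh both effects.
Si > Cl: Si lies to the left of Cl in period 3, so the across-period effect alone puts Si larger.
Sb > Si: the two effects oppose for this pair; the down-group effect wins (140 vs 116 pm).
Sr > Sb: Sr lies to the left of Sb in period 5, so the across-period effect alone puts Sr larger.
Tabulated atomic radius (pm): Si 116, Cl 99, Sr 185, Sb 140.
So from smallest to largest: Cl < Si < Sb < Sr.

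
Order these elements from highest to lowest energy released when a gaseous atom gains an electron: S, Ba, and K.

Adding an electron releases more energy for atoms nearer the top right (short of the noble gases).
Neither a single period nor a single group — weigh both effects.
K > Ba: the two effects oppose for this pair; the down-group effect wins (48 vs 14 kJ/mol).
S > K: relative to K, both the across-period and down-group shifts push S's electron affinity up.
Approximate values (kJ/mol): S 200, K 48, Ba 14.
So from highest to lowest: S > K > Ba.

S > K > Ba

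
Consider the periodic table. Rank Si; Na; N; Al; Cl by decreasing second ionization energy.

Na > N > Cl > Al > Si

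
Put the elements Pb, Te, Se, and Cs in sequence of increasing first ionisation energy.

Se is in period 4, group 16; Te is in period 5, group 16; Cs is in period 6, group 1; Pb is in period 6, group 14.
Removing the outermost electron gets harder across a period and easier down a group.
Here both period and group differ, so the two effects have to be weighed against each other.
Pb > Cs: Pb lies to the right of Cs in period 6, so the across-period effect alone puts Pb higher.
Te > Pb: both effects reinforce here, so Te is clearly the higher of the two.
Se > Te: Se sits above Te in group 16, so the down-group effect alone puts Se higher.
Approximate values (kJ/mol): Se 941, Te 869, Cs 376, Pb 716.
So from lowest to highest: Cs < Pb < Te < Se.

Cs < Pb < Te < Se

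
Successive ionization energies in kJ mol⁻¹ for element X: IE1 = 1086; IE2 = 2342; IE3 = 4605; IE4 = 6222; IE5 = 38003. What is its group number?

Group 14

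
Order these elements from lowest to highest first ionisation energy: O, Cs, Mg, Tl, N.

Cs, Tl, Mg, O, N

Removing the outermost electron gets harder across a period and easier down a group.
These span different periods and groups, so the two trends combine.
Tl > Cs: both are in period 6; the period trend gives Tl the larger value.
Mg > Tl: period and group pull opposite ways; the down-group shift dominates (738 vs 589 kJ/mol).
O > Mg: relative to Mg, both the across-period and down-group shifts push O's first ionization energy up.
N > O: this pair runs against the simple trend — see the exception note.
Note the exception: N has a higher first ionization energy than O, contrary to the simple trend — pairing an electron in O's 2p⁴ costs repulsion energy, so O ionizes more easily than half-filled N (2p³).
Tabulated first ionization energy (kJ/mol): N 1402, O 1314, Mg 738, Cs 376, Tl 589.
So from lowest to highest: Cs < Tl < Mg < O < N.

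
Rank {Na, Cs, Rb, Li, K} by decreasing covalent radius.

Cs > Rb > K > Na > Li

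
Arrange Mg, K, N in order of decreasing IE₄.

Mg, N, K

IE_4 is the cost of taking one more electron from the +3 cation: Mg³⁺ is already 1 electron into the core; K³⁺ is already 2 electrons into the core; N³⁺ still has 2 valence electrons.
Usually core removal costs more than valence removal, but here the competition is close: a tightly held n=2 valence electron can cost more to remove than an n=3 core electron, so the actual values have to decide it.
Approximate IE_4 values (kJ/mol): Mg 10543, K 5877, N 7475.
Hence IE_4: K < N < Mg.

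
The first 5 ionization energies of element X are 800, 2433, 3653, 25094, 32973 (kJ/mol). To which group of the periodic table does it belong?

Group 13

Look for the largest jump between consecutive ionization energies: IE4/IE3 ≈ 6.9, far larger than any earlier ratio.
That jump marks the point where a core electron is being removed. So the atom has 3 valence electrons.
A main-group element with 3 valence electrons is in group 13.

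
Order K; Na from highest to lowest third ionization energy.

After 2 electrons have been removed, what remains? K²⁺ is already 1 electron into the core; Na²⁺ is already 1 electron into the core.
All of these are removing an electron from a noble-gas core or deeper; the smaller core (lower principal quantum number) is held far more tightly, and within a period the higher nuclear charge binds the same core more tightly.
Tabulated IE_3 (kJ/mol): K 4420, Na 6910.
So the third ionization energies run K < Na.

Na > K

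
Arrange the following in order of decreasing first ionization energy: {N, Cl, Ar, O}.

Ar > N > O > Cl

First ionization energy rises across a period (greater Z_eff holds electrons more tightly) and falls down a group (valence electrons are farther from the nucleus).
Here both period and group differ, so the two effects have to be weighed against each other.
O > Cl: the two effects oppose for this pair; the down-group effect wins (1314 vs 1251 kJ/mol).
N > O: this pair runs against the simple trend — see the exception note.
Ar > N: the two effects oppose for this pair; the across-period effect wins (1521 vs 1402 kJ/mol).
Note the exception: N has a higher first ionization energy than O, contrary to the simple trend — pairing an electron in O's 2p⁴ costs repulsion energy, so O ionizes more easily than half-filled N (2p³).
Approximate values (kJ/mol): N 1402, O 1314, Cl 1251, Ar 1521.
So from highest to lowest: Ar > N > O > Cl.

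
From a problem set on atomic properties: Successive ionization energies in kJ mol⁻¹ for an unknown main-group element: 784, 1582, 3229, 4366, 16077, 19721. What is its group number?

Group 14

Look for the largest jump between consecutive ionization energies: IE5/IE4 ≈ 3.7, far larger than any earlier ratio.
That jump marks the point where a core electron is being removed. So the atom has 4 valence electrons.
A main-group element with 4 valence electrons is in group 14.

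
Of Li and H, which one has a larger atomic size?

Li

H is in period 1, group 1; Li is in period 2, group 1.
Atomic radius shrinks across a period as nuclear charge pulls the same shell inward, and grows down a group as new shells are added.
All are in group 1, so atomic radius increases down the group.
So Li has the larger atomic size (Li > H).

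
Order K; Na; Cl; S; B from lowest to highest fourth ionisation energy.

IE_4 is the cost of taking one more electron from the +3 cation: K³⁺ is already 2 electrons into the core; Na³⁺ is already 2 electrons into the core; Cl³⁺ still has 4 valence electrons; S³⁺ still has 3 valence electrons; B³⁺ is the bare [He] core.
Core electrons are held far more tightly than valence electrons, so K, Na and B top the IE_4 order.
Valence configurations: Cl³⁺ [Ne]3s²3p², S³⁺ [Ne]3s²3p¹.
The numbers (kJ/mol): K 5877, Na 9543, Cl 5159, S 4556, B 25026.
Overall IE_4 order: S < Cl < K < Na < B.

S < Cl < K < Na < B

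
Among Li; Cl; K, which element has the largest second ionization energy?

Consider each +1 ion: Li⁺ is the bare [He] core; Cl⁺ still has 6 valence electrons; K⁺ is the bare [Ar] core.
Core electrons are held far more tightly than valence electrons, so K and Li top the IE_2 order.
The numbers (kJ/mol): Li 7298, Cl 2298, K 3052.
So the second ionization energies run Cl < K < Li.

Li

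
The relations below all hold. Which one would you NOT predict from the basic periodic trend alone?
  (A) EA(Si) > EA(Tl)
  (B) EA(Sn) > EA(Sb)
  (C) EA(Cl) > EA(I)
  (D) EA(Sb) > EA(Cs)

(B)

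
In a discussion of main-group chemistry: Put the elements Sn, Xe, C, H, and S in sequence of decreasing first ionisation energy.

H is in period 1, group 1; C is in period 2, group 14; S is in period 3, group 16; Sn is in period 5, group 14; Xe is in period 5, group 18.
Removing the outermost electron gets harder across a period and easier down a group.
Here both period and group differ, so the two effects have to be weighed against each other.
S > Sn: relative to Sn, both the across-period and down-group shifts push S's first ionization energy up.
C > S: period and group pull opposite ways; the down-group shift dominates (1086 vs 1000 kJ/mol).
Xe > C: period and group pull opposite ways; the across-period shift dominates (1170 vs 1086 kJ/mol).
H > Xe: the two effects oppose for this pair; the down-group effect wins (1312 vs 1170 kJ/mol).
Approximate values (kJ/mol): H 1312, C 1086, S 1000, Sn 709, Xe 1170.
So from highest to lowest: H > Xe > C > S > Sn.

H > Xe > C > S > Sn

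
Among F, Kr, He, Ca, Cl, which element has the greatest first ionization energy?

He is in period 1, group 18; F is in period 2, group 17; Cl is in period 3, group 17; Ca is in period 4, group 2; Kr is in period 4, group 18.
First ionization energy rises across a period (greater Z_eff holds electrons more tightly) and falls down a group (valence electrons are farther from the nucleus).
Neither a single period nor a single group — weigh both effects.
Cl > Ca: relative to Ca, both the across-period and down-group shifts push Cl's first ionization energy up.
Kr > Cl: period and group pull opposite ways; the across-period shift dominates (1351 vs 1251 kJ/mol).
F > Kr: the two effects oppose for this pair; the down-group effect wins (1681 vs 1351 kJ/mol).
He > F: relative to F, both the across-period and down-group shifts push He's first ionization energy up.
Tabulated first ionization energy (kJ/mol): He 2372, F 1681, Cl 1251, Ca 590, Kr 1351.
The greatest first ionization energy among these belongs to He.

He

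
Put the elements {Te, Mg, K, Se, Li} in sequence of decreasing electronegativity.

Se > Te > Mg > Li > K

Atoms toward the upper right of the periodic table pull bonding electrons most strongly.
Here both period and group differ, so the two effects have to be weighed against each other.
Li > K: Li sits above K in group 1, so the down-group effect alone puts Li higher.
Mg > Li: period and group pull opposite ways; the across-period shift dominates (1.31 vs 0.98).
Te > Mg: period and group pull opposite ways; the across-period shift dominates (2.10 vs 1.31).
Se > Te: Se sits above Te in group 16, so the down-group effect alone puts Se higher.
Tabulated electronegativity (Pauling): Li 0.98, Mg 1.31, K 0.82, Se 2.55, Te 2.10.
So from highest to lowest: Se > Te > Mg > Li > K.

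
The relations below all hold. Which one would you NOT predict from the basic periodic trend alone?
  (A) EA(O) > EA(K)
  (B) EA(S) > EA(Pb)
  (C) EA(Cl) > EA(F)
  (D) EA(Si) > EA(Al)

The general trend: electron affinity increases across a period and decreases down a group.
(A) O (period 2, group 16) vs K (period 4, group 1): the stated order agrees with the simple trend.
(B) S (period 3, group 16) vs Pb (period 6, group 14): the stated order agrees with the simple trend.
(C) Cl (period 3, group 17) vs F (period 2, group 17): the stated order contradicts the simple trend.
(D) Si (period 3, group 14) vs Al (period 3, group 13): the stated order agrees with the simple trend.
The exception is (C): F's small 2p subshell makes the incoming electron feel strong e⁻–e⁻ repulsion, so Cl actually releases more energy on gaining an electron.

(C)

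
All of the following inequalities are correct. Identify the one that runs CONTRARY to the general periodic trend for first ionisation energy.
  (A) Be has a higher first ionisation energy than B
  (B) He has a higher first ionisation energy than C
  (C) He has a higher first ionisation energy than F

(A)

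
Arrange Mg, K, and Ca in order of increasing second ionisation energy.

After 1 electron has been removed, what remains? Mg⁺ still has 1 valence electron; K⁺ is the bare [Ar] core; Ca⁺ still has 1 valence electron.
Breaking into a closed-shell core is much more expensive than removing a leftover valence electron — K has the largest IE_2 here.
Valence configurations: Mg⁺ [Ne]3s¹, Ca⁺ [Ar]4s¹.
The numbers (kJ/mol): Mg 1451, K 3052, Ca 1145.
Hence IE_2: Ca < Mg < K.

Ca < Mg < K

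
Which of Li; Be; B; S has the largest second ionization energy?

Consider each +1 ion: Li⁺ is the bare [He] core; Be⁺ still has 1 valence electron; B⁺ still has 2 valence electrons; S⁺ still has 5 valence electrons.
Breaking into a closed-shell core is much more expensive than removing a leftover valence electron — Li has the largest IE_2 here.
Valence configurations: Be⁺ [He]2s¹, B⁺ [He]2s², S⁺ [Ne]3s²3p³.
Approximate IE_2 values (kJ/mol): Li 7298, Be 1757, B 2427, S 2252.
Overall IE_2 order: Be < S < B < Li.

Li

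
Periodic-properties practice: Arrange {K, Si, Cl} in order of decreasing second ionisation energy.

K > Cl > Si

Consider each +1 ion: K⁺ is the bare [Ar] core; Si⁺ still has 3 valence electrons; Cl⁺ still has 6 valence electrons.
Pulling an electron out of a noble-gas core costs far more than removing a remaining valence electron, so K sits at the high end of IE_2.
Valence configurations: Si⁺ [Ne]3s²3p¹, Cl⁺ [Ne]3s²3p⁴.
Tabulated IE_2 (kJ/mol): K 3052, Si 1577, Cl 2298.
So the second ionization energies run Si < Cl < K.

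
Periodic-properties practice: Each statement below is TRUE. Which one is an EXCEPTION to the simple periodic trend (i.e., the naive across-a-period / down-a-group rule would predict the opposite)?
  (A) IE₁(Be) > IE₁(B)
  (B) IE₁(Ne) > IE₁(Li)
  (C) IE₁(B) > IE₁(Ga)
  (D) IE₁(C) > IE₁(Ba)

(A)

The general trend: first ionisation energy increases across a period and decreases down a group.
(A) Be (period 2, group 2) vs B (period 2, group 13): the stated order contradicts the simple trend.
(B) Ne (period 2, group 18) vs Li (period 2, group 1): the stated order agrees with the simple trend.
(C) B (period 2, group 13) vs Ga (period 4, group 13): the stated order agrees with the simple trend.
(D) C (period 2, group 14) vs Ba (period 6, group 2): the stated order agrees with the simple trend.
The exception is (A): removing B's lone 2p electron is easier than breaking Be's filled 2s².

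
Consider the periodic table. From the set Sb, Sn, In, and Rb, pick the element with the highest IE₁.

Sb

Across a period the outer electron is held more tightly (higher IE₁); down a group it sits in a higher shell, more shielded, and comes off more easily.
All lie in period 5, so first ionization energy increases left to right.
The highest IE₁ among these belongs to Sb.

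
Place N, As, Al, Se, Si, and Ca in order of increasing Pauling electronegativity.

N is in period 2, group 15; Al is in period 3, group 13; Si is in period 3, group 14; Ca is in period 4, group 2; As is in period 4, group 15; Se is in period 4, group 16.
Electronegativity increases across a period and decreases down a group, tracking effective nuclear charge and atomic size.
Here both period and group differ, so the two effects have to be weighed against each other.
Al > Ca: relative to Ca, both the across-period and down-group shifts push Al's electronegativity up.
Si > Al: both are in period 3; the period trend gives Si the larger value.
As > Si: the two effects oppose for this pair; the across-period effect wins (2.18 vs 1.90).
Se > As: Se lies to the right of As in period 4, so the across-period effect alone puts Se higher.
N > Se: period and group pull opposite ways; the down-group shift dominates (3.04 vs 2.55).
Tabulated electronegativity (Pauling): N 3.04, Al 1.61, Si 1.90, Ca 1.00, As 2.18, Se 2.55.
So from lowest to highest: Ca < Al < Si < As < Se < N.

Ca < Al < Si < As < Se < N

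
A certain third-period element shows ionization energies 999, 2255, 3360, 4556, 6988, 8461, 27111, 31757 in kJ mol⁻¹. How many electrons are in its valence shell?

6

Look for the largest jump between consecutive ionization energies: IE7/IE6 ≈ 3.2, far larger than any earlier ratio.
That jump marks the point where a core electron is being removed. So the atom has 6 valence electrons.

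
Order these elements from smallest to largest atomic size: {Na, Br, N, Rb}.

N < Br < Na < Rb

N is in period 2, group 15; Na is in period 3, group 1; Br is in period 4, group 17; Rb is in period 5, group 1.
Radius decreases left→right (rising Z_eff, same n) and increases top→bottom (higher n).
Neither a single period nor a single group — weigh both effects.
Br > N: the two effects oppose for this pair; the down-group effect wins (114 vs 71 pm).
Na > Br: period and group pull opposite ways; the across-period shift dominates (155 vs 114 pm).
Rb > Na: they share group 1; the group trend gives Rb the larger value.
Approximate values (pm): N 71, Na 155, Br 114, Rb 210.
So from smallest to largest: N < Br < Na < Rb.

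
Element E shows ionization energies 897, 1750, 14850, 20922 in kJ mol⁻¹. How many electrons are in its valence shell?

2

Look for the largest jump between consecutive ionization energies: IE3/IE2 ≈ 8.5, far larger than any earlier ratio.
That jump marks the point where a core electron is being removed. So the atom has 2 valence electrons.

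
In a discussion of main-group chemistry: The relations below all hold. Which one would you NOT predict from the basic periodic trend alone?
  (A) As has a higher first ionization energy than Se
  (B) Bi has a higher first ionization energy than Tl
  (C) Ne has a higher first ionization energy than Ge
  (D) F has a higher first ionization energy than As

The general trend: first ionization energy increases across a period and decreases down a group.
(A) As (period 4, group 15) vs Se (period 4, group 16): the stated order contradicts the simple trend.
(B) Bi (period 6, group 15) vs Tl (period 6, group 13): the stated order agrees with the simple trend.
(C) Ne (period 2, group 18) vs Ge (period 4, group 14): the stated order agrees with the simple trend.
(D) F (period 2, group 17) vs As (period 4, group 15): the stated order agrees with the simple trend.
The exception is (A): Se (4p⁴) ionizes more easily than half-filled As (4p³).

(A)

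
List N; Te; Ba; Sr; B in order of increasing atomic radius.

Atomic radius shrinks across a period as nuclear charge pulls the same shell inward, and grows down a group as new shells are added.
These span different periods and groups, so the two trends combine.
B > N: B lies to the left of N in period 2, so the across-period effect alone puts B larger.
Te > B: period and group pull opposite ways; the down-group shift dominates (136 vs 85 pm).
Sr > Te: both are in period 5; the period trend gives Sr the larger value.
Ba > Sr: they share group 2; the group trend gives Ba the larger value.
Approximate values (pm): B 85, N 71, Sr 185, Te 136, Ba 196.
So from smallest to largest: N < B < Te < Sr < Ba.

N, B, Te, Sr, Ba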